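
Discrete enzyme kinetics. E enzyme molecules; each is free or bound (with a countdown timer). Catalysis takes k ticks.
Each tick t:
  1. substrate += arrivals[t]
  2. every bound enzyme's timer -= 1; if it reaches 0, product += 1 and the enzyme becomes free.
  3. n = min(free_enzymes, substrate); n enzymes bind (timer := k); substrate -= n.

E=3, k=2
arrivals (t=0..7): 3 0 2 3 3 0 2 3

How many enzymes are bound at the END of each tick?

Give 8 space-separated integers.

Answer: 3 3 2 3 3 3 3 3

Derivation:
t=0: arr=3 -> substrate=0 bound=3 product=0
t=1: arr=0 -> substrate=0 bound=3 product=0
t=2: arr=2 -> substrate=0 bound=2 product=3
t=3: arr=3 -> substrate=2 bound=3 product=3
t=4: arr=3 -> substrate=3 bound=3 product=5
t=5: arr=0 -> substrate=2 bound=3 product=6
t=6: arr=2 -> substrate=2 bound=3 product=8
t=7: arr=3 -> substrate=4 bound=3 product=9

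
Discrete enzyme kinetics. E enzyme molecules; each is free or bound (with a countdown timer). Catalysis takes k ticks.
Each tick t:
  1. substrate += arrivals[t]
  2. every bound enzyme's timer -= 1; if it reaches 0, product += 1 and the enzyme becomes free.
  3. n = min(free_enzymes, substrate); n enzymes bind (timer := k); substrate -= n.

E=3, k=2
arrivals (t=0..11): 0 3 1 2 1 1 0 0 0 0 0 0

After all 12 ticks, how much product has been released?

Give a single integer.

t=0: arr=0 -> substrate=0 bound=0 product=0
t=1: arr=3 -> substrate=0 bound=3 product=0
t=2: arr=1 -> substrate=1 bound=3 product=0
t=3: arr=2 -> substrate=0 bound=3 product=3
t=4: arr=1 -> substrate=1 bound=3 product=3
t=5: arr=1 -> substrate=0 bound=2 product=6
t=6: arr=0 -> substrate=0 bound=2 product=6
t=7: arr=0 -> substrate=0 bound=0 product=8
t=8: arr=0 -> substrate=0 bound=0 product=8
t=9: arr=0 -> substrate=0 bound=0 product=8
t=10: arr=0 -> substrate=0 bound=0 product=8
t=11: arr=0 -> substrate=0 bound=0 product=8

Answer: 8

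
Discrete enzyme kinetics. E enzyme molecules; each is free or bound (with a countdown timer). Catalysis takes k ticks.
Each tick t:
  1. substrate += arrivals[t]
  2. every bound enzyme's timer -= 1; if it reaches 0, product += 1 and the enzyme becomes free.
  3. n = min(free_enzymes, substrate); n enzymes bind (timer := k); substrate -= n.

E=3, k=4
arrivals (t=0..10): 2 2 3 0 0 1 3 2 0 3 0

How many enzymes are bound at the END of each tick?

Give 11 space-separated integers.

t=0: arr=2 -> substrate=0 bound=2 product=0
t=1: arr=2 -> substrate=1 bound=3 product=0
t=2: arr=3 -> substrate=4 bound=3 product=0
t=3: arr=0 -> substrate=4 bound=3 product=0
t=4: arr=0 -> substrate=2 bound=3 product=2
t=5: arr=1 -> substrate=2 bound=3 product=3
t=6: arr=3 -> substrate=5 bound=3 product=3
t=7: arr=2 -> substrate=7 bound=3 product=3
t=8: arr=0 -> substrate=5 bound=3 product=5
t=9: arr=3 -> substrate=7 bound=3 product=6
t=10: arr=0 -> substrate=7 bound=3 product=6

Answer: 2 3 3 3 3 3 3 3 3 3 3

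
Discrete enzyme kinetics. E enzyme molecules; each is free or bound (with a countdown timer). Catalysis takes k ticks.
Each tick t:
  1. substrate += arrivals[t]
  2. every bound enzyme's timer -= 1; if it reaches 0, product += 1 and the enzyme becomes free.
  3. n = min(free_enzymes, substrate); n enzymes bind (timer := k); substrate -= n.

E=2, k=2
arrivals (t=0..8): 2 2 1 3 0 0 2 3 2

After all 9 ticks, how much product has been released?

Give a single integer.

Answer: 8

Derivation:
t=0: arr=2 -> substrate=0 bound=2 product=0
t=1: arr=2 -> substrate=2 bound=2 product=0
t=2: arr=1 -> substrate=1 bound=2 product=2
t=3: arr=3 -> substrate=4 bound=2 product=2
t=4: arr=0 -> substrate=2 bound=2 product=4
t=5: arr=0 -> substrate=2 bound=2 product=4
t=6: arr=2 -> substrate=2 bound=2 product=6
t=7: arr=3 -> substrate=5 bound=2 product=6
t=8: arr=2 -> substrate=5 bound=2 product=8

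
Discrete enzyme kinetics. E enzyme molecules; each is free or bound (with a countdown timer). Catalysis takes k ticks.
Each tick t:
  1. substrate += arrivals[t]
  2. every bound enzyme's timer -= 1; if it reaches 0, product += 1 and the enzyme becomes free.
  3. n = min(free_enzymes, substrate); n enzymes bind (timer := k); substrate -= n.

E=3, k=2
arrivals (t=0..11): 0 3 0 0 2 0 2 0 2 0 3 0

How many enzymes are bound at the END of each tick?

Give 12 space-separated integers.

t=0: arr=0 -> substrate=0 bound=0 product=0
t=1: arr=3 -> substrate=0 bound=3 product=0
t=2: arr=0 -> substrate=0 bound=3 product=0
t=3: arr=0 -> substrate=0 bound=0 product=3
t=4: arr=2 -> substrate=0 bound=2 product=3
t=5: arr=0 -> substrate=0 bound=2 product=3
t=6: arr=2 -> substrate=0 bound=2 product=5
t=7: arr=0 -> substrate=0 bound=2 product=5
t=8: arr=2 -> substrate=0 bound=2 product=7
t=9: arr=0 -> substrate=0 bound=2 product=7
t=10: arr=3 -> substrate=0 bound=3 product=9
t=11: arr=0 -> substrate=0 bound=3 product=9

Answer: 0 3 3 0 2 2 2 2 2 2 3 3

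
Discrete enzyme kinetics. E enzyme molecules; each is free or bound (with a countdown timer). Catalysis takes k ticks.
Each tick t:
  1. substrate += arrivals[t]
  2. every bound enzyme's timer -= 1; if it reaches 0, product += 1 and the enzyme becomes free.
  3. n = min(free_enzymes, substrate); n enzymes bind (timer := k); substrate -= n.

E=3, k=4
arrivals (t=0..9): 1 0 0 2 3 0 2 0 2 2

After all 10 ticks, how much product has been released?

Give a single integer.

Answer: 4

Derivation:
t=0: arr=1 -> substrate=0 bound=1 product=0
t=1: arr=0 -> substrate=0 bound=1 product=0
t=2: arr=0 -> substrate=0 bound=1 product=0
t=3: arr=2 -> substrate=0 bound=3 product=0
t=4: arr=3 -> substrate=2 bound=3 product=1
t=5: arr=0 -> substrate=2 bound=3 product=1
t=6: arr=2 -> substrate=4 bound=3 product=1
t=7: arr=0 -> substrate=2 bound=3 product=3
t=8: arr=2 -> substrate=3 bound=3 product=4
t=9: arr=2 -> substrate=5 bound=3 product=4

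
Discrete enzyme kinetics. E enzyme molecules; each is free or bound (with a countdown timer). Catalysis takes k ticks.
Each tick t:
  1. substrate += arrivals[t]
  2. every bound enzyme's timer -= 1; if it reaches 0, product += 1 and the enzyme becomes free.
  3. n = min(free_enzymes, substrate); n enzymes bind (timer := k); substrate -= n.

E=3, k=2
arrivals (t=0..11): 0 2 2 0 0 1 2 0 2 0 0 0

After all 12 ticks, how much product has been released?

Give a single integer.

t=0: arr=0 -> substrate=0 bound=0 product=0
t=1: arr=2 -> substrate=0 bound=2 product=0
t=2: arr=2 -> substrate=1 bound=3 product=0
t=3: arr=0 -> substrate=0 bound=2 product=2
t=4: arr=0 -> substrate=0 bound=1 product=3
t=5: arr=1 -> substrate=0 bound=1 product=4
t=6: arr=2 -> substrate=0 bound=3 product=4
t=7: arr=0 -> substrate=0 bound=2 product=5
t=8: arr=2 -> substrate=0 bound=2 product=7
t=9: arr=0 -> substrate=0 bound=2 product=7
t=10: arr=0 -> substrate=0 bound=0 product=9
t=11: arr=0 -> substrate=0 bound=0 product=9

Answer: 9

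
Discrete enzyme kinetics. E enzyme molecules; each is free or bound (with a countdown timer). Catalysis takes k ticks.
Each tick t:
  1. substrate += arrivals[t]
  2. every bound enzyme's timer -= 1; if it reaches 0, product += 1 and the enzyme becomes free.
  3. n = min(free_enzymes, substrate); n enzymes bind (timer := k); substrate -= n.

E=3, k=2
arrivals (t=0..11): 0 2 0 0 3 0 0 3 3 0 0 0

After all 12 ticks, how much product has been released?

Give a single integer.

Answer: 11

Derivation:
t=0: arr=0 -> substrate=0 bound=0 product=0
t=1: arr=2 -> substrate=0 bound=2 product=0
t=2: arr=0 -> substrate=0 bound=2 product=0
t=3: arr=0 -> substrate=0 bound=0 product=2
t=4: arr=3 -> substrate=0 bound=3 product=2
t=5: arr=0 -> substrate=0 bound=3 product=2
t=6: arr=0 -> substrate=0 bound=0 product=5
t=7: arr=3 -> substrate=0 bound=3 product=5
t=8: arr=3 -> substrate=3 bound=3 product=5
t=9: arr=0 -> substrate=0 bound=3 product=8
t=10: arr=0 -> substrate=0 bound=3 product=8
t=11: arr=0 -> substrate=0 bound=0 product=11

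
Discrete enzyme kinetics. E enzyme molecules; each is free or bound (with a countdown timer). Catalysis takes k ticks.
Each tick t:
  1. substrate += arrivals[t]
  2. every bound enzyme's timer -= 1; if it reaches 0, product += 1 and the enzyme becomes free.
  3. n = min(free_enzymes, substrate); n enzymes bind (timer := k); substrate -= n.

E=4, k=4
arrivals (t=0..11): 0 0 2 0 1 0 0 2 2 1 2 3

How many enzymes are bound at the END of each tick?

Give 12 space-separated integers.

t=0: arr=0 -> substrate=0 bound=0 product=0
t=1: arr=0 -> substrate=0 bound=0 product=0
t=2: arr=2 -> substrate=0 bound=2 product=0
t=3: arr=0 -> substrate=0 bound=2 product=0
t=4: arr=1 -> substrate=0 bound=3 product=0
t=5: arr=0 -> substrate=0 bound=3 product=0
t=6: arr=0 -> substrate=0 bound=1 product=2
t=7: arr=2 -> substrate=0 bound=3 product=2
t=8: arr=2 -> substrate=0 bound=4 product=3
t=9: arr=1 -> substrate=1 bound=4 product=3
t=10: arr=2 -> substrate=3 bound=4 product=3
t=11: arr=3 -> substrate=4 bound=4 product=5

Answer: 0 0 2 2 3 3 1 3 4 4 4 4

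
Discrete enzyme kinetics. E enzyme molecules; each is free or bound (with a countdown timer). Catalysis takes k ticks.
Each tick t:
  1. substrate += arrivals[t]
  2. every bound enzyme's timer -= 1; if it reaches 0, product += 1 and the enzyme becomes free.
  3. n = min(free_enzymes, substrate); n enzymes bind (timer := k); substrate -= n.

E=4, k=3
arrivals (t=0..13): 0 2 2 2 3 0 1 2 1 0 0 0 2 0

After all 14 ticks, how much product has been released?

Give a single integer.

t=0: arr=0 -> substrate=0 bound=0 product=0
t=1: arr=2 -> substrate=0 bound=2 product=0
t=2: arr=2 -> substrate=0 bound=4 product=0
t=3: arr=2 -> substrate=2 bound=4 product=0
t=4: arr=3 -> substrate=3 bound=4 product=2
t=5: arr=0 -> substrate=1 bound=4 product=4
t=6: arr=1 -> substrate=2 bound=4 product=4
t=7: arr=2 -> substrate=2 bound=4 product=6
t=8: arr=1 -> substrate=1 bound=4 product=8
t=9: arr=0 -> substrate=1 bound=4 product=8
t=10: arr=0 -> substrate=0 bound=3 product=10
t=11: arr=0 -> substrate=0 bound=1 product=12
t=12: arr=2 -> substrate=0 bound=3 product=12
t=13: arr=0 -> substrate=0 bound=2 product=13

Answer: 13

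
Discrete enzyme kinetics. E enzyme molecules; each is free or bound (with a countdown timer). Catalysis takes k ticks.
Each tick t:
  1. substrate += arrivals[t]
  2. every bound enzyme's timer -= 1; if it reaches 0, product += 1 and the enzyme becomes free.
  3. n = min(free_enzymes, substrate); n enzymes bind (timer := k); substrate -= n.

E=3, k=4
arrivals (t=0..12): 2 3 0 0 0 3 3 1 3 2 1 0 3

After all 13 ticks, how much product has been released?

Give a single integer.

Answer: 8

Derivation:
t=0: arr=2 -> substrate=0 bound=2 product=0
t=1: arr=3 -> substrate=2 bound=3 product=0
t=2: arr=0 -> substrate=2 bound=3 product=0
t=3: arr=0 -> substrate=2 bound=3 product=0
t=4: arr=0 -> substrate=0 bound=3 product=2
t=5: arr=3 -> substrate=2 bound=3 product=3
t=6: arr=3 -> substrate=5 bound=3 product=3
t=7: arr=1 -> substrate=6 bound=3 product=3
t=8: arr=3 -> substrate=7 bound=3 product=5
t=9: arr=2 -> substrate=8 bound=3 product=6
t=10: arr=1 -> substrate=9 bound=3 product=6
t=11: arr=0 -> substrate=9 bound=3 product=6
t=12: arr=3 -> substrate=10 bound=3 product=8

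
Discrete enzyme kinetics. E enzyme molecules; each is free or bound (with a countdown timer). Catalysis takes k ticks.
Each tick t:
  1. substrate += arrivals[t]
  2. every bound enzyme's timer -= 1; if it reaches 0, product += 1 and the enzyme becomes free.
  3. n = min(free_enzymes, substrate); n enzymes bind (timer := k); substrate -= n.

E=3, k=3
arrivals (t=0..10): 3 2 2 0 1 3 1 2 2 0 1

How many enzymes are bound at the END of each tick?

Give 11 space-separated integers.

t=0: arr=3 -> substrate=0 bound=3 product=0
t=1: arr=2 -> substrate=2 bound=3 product=0
t=2: arr=2 -> substrate=4 bound=3 product=0
t=3: arr=0 -> substrate=1 bound=3 product=3
t=4: arr=1 -> substrate=2 bound=3 product=3
t=5: arr=3 -> substrate=5 bound=3 product=3
t=6: arr=1 -> substrate=3 bound=3 product=6
t=7: arr=2 -> substrate=5 bound=3 product=6
t=8: arr=2 -> substrate=7 bound=3 product=6
t=9: arr=0 -> substrate=4 bound=3 product=9
t=10: arr=1 -> substrate=5 bound=3 product=9

Answer: 3 3 3 3 3 3 3 3 3 3 3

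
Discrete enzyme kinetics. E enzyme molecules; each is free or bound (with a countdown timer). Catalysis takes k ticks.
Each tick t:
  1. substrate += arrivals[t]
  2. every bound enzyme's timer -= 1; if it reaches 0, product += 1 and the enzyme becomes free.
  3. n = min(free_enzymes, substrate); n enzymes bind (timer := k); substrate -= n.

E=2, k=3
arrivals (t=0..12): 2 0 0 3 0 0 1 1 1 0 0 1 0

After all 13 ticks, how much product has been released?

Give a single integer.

Answer: 8

Derivation:
t=0: arr=2 -> substrate=0 bound=2 product=0
t=1: arr=0 -> substrate=0 bound=2 product=0
t=2: arr=0 -> substrate=0 bound=2 product=0
t=3: arr=3 -> substrate=1 bound=2 product=2
t=4: arr=0 -> substrate=1 bound=2 product=2
t=5: arr=0 -> substrate=1 bound=2 product=2
t=6: arr=1 -> substrate=0 bound=2 product=4
t=7: arr=1 -> substrate=1 bound=2 product=4
t=8: arr=1 -> substrate=2 bound=2 product=4
t=9: arr=0 -> substrate=0 bound=2 product=6
t=10: arr=0 -> substrate=0 bound=2 product=6
t=11: arr=1 -> substrate=1 bound=2 product=6
t=12: arr=0 -> substrate=0 bound=1 product=8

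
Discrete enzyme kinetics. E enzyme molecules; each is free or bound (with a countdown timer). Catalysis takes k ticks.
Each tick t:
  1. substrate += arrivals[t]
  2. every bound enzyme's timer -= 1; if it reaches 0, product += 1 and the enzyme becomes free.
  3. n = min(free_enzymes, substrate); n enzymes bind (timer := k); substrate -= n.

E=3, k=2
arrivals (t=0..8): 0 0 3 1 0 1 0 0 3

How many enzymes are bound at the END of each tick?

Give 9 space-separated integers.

t=0: arr=0 -> substrate=0 bound=0 product=0
t=1: arr=0 -> substrate=0 bound=0 product=0
t=2: arr=3 -> substrate=0 bound=3 product=0
t=3: arr=1 -> substrate=1 bound=3 product=0
t=4: arr=0 -> substrate=0 bound=1 product=3
t=5: arr=1 -> substrate=0 bound=2 product=3
t=6: arr=0 -> substrate=0 bound=1 product=4
t=7: arr=0 -> substrate=0 bound=0 product=5
t=8: arr=3 -> substrate=0 bound=3 product=5

Answer: 0 0 3 3 1 2 1 0 3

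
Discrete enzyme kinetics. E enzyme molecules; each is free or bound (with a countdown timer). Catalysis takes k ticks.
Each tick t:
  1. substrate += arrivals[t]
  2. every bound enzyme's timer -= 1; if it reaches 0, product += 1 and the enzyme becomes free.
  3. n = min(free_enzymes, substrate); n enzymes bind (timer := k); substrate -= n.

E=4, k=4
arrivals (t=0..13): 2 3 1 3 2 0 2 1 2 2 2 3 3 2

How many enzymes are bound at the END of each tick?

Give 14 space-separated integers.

Answer: 2 4 4 4 4 4 4 4 4 4 4 4 4 4

Derivation:
t=0: arr=2 -> substrate=0 bound=2 product=0
t=1: arr=3 -> substrate=1 bound=4 product=0
t=2: arr=1 -> substrate=2 bound=4 product=0
t=3: arr=3 -> substrate=5 bound=4 product=0
t=4: arr=2 -> substrate=5 bound=4 product=2
t=5: arr=0 -> substrate=3 bound=4 product=4
t=6: arr=2 -> substrate=5 bound=4 product=4
t=7: arr=1 -> substrate=6 bound=4 product=4
t=8: arr=2 -> substrate=6 bound=4 product=6
t=9: arr=2 -> substrate=6 bound=4 product=8
t=10: arr=2 -> substrate=8 bound=4 product=8
t=11: arr=3 -> substrate=11 bound=4 product=8
t=12: arr=3 -> substrate=12 bound=4 product=10
t=13: arr=2 -> substrate=12 bound=4 product=12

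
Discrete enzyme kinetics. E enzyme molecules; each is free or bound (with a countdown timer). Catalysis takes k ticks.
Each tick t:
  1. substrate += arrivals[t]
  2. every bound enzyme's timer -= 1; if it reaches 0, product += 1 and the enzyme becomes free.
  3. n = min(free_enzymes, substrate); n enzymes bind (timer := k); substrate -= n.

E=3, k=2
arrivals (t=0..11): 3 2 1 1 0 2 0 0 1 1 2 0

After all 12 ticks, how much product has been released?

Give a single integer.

Answer: 11

Derivation:
t=0: arr=3 -> substrate=0 bound=3 product=0
t=1: arr=2 -> substrate=2 bound=3 product=0
t=2: arr=1 -> substrate=0 bound=3 product=3
t=3: arr=1 -> substrate=1 bound=3 product=3
t=4: arr=0 -> substrate=0 bound=1 product=6
t=5: arr=2 -> substrate=0 bound=3 product=6
t=6: arr=0 -> substrate=0 bound=2 product=7
t=7: arr=0 -> substrate=0 bound=0 product=9
t=8: arr=1 -> substrate=0 bound=1 product=9
t=9: arr=1 -> substrate=0 bound=2 product=9
t=10: arr=2 -> substrate=0 bound=3 product=10
t=11: arr=0 -> substrate=0 bound=2 product=11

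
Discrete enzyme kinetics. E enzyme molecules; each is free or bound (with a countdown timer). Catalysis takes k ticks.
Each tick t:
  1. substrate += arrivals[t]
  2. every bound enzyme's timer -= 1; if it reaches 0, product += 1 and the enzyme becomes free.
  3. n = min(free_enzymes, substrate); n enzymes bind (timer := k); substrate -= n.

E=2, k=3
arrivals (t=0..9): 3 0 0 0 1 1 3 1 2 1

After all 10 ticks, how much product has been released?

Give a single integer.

Answer: 5

Derivation:
t=0: arr=3 -> substrate=1 bound=2 product=0
t=1: arr=0 -> substrate=1 bound=2 product=0
t=2: arr=0 -> substrate=1 bound=2 product=0
t=3: arr=0 -> substrate=0 bound=1 product=2
t=4: arr=1 -> substrate=0 bound=2 product=2
t=5: arr=1 -> substrate=1 bound=2 product=2
t=6: arr=3 -> substrate=3 bound=2 product=3
t=7: arr=1 -> substrate=3 bound=2 product=4
t=8: arr=2 -> substrate=5 bound=2 product=4
t=9: arr=1 -> substrate=5 bound=2 product=5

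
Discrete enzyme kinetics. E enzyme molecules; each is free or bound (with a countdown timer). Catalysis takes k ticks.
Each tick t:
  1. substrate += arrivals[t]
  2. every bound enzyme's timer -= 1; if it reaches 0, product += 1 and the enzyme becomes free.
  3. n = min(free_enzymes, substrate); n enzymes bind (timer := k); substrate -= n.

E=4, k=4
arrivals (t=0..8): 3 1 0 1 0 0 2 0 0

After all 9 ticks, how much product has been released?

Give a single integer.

t=0: arr=3 -> substrate=0 bound=3 product=0
t=1: arr=1 -> substrate=0 bound=4 product=0
t=2: arr=0 -> substrate=0 bound=4 product=0
t=3: arr=1 -> substrate=1 bound=4 product=0
t=4: arr=0 -> substrate=0 bound=2 product=3
t=5: arr=0 -> substrate=0 bound=1 product=4
t=6: arr=2 -> substrate=0 bound=3 product=4
t=7: arr=0 -> substrate=0 bound=3 product=4
t=8: arr=0 -> substrate=0 bound=2 product=5

Answer: 5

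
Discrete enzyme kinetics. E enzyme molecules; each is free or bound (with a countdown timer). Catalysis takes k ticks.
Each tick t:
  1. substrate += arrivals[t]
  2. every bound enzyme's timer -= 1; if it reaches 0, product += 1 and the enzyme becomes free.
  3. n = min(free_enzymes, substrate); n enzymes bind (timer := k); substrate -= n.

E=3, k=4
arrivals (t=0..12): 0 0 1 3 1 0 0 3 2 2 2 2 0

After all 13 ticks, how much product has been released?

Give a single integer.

Answer: 6

Derivation:
t=0: arr=0 -> substrate=0 bound=0 product=0
t=1: arr=0 -> substrate=0 bound=0 product=0
t=2: arr=1 -> substrate=0 bound=1 product=0
t=3: arr=3 -> substrate=1 bound=3 product=0
t=4: arr=1 -> substrate=2 bound=3 product=0
t=5: arr=0 -> substrate=2 bound=3 product=0
t=6: arr=0 -> substrate=1 bound=3 product=1
t=7: arr=3 -> substrate=2 bound=3 product=3
t=8: arr=2 -> substrate=4 bound=3 product=3
t=9: arr=2 -> substrate=6 bound=3 product=3
t=10: arr=2 -> substrate=7 bound=3 product=4
t=11: arr=2 -> substrate=7 bound=3 product=6
t=12: arr=0 -> substrate=7 bound=3 product=6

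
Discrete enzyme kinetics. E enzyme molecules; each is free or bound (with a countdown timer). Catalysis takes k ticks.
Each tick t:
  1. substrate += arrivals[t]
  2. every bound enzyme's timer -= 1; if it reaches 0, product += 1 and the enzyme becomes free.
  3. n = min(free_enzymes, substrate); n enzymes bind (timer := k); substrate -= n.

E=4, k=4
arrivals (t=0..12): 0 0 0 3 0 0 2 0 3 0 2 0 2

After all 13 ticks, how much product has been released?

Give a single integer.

Answer: 7

Derivation:
t=0: arr=0 -> substrate=0 bound=0 product=0
t=1: arr=0 -> substrate=0 bound=0 product=0
t=2: arr=0 -> substrate=0 bound=0 product=0
t=3: arr=3 -> substrate=0 bound=3 product=0
t=4: arr=0 -> substrate=0 bound=3 product=0
t=5: arr=0 -> substrate=0 bound=3 product=0
t=6: arr=2 -> substrate=1 bound=4 product=0
t=7: arr=0 -> substrate=0 bound=2 product=3
t=8: arr=3 -> substrate=1 bound=4 product=3
t=9: arr=0 -> substrate=1 bound=4 product=3
t=10: arr=2 -> substrate=2 bound=4 product=4
t=11: arr=0 -> substrate=1 bound=4 product=5
t=12: arr=2 -> substrate=1 bound=4 product=7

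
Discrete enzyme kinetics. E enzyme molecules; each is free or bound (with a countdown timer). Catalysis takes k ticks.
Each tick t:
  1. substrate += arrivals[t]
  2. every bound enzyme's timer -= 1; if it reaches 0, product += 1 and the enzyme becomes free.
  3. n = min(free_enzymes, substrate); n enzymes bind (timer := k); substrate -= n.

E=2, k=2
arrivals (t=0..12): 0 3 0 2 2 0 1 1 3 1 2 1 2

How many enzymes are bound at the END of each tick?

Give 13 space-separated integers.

t=0: arr=0 -> substrate=0 bound=0 product=0
t=1: arr=3 -> substrate=1 bound=2 product=0
t=2: arr=0 -> substrate=1 bound=2 product=0
t=3: arr=2 -> substrate=1 bound=2 product=2
t=4: arr=2 -> substrate=3 bound=2 product=2
t=5: arr=0 -> substrate=1 bound=2 product=4
t=6: arr=1 -> substrate=2 bound=2 product=4
t=7: arr=1 -> substrate=1 bound=2 product=6
t=8: arr=3 -> substrate=4 bound=2 product=6
t=9: arr=1 -> substrate=3 bound=2 product=8
t=10: arr=2 -> substrate=5 bound=2 product=8
t=11: arr=1 -> substrate=4 bound=2 product=10
t=12: arr=2 -> substrate=6 bound=2 product=10

Answer: 0 2 2 2 2 2 2 2 2 2 2 2 2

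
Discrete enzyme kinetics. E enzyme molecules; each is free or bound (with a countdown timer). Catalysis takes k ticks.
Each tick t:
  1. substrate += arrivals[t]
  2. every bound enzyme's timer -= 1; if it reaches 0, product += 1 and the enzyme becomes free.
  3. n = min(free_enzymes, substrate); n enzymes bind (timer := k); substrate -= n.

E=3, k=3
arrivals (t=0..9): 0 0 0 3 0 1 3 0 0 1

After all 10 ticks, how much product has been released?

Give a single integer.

t=0: arr=0 -> substrate=0 bound=0 product=0
t=1: arr=0 -> substrate=0 bound=0 product=0
t=2: arr=0 -> substrate=0 bound=0 product=0
t=3: arr=3 -> substrate=0 bound=3 product=0
t=4: arr=0 -> substrate=0 bound=3 product=0
t=5: arr=1 -> substrate=1 bound=3 product=0
t=6: arr=3 -> substrate=1 bound=3 product=3
t=7: arr=0 -> substrate=1 bound=3 product=3
t=8: arr=0 -> substrate=1 bound=3 product=3
t=9: arr=1 -> substrate=0 bound=2 product=6

Answer: 6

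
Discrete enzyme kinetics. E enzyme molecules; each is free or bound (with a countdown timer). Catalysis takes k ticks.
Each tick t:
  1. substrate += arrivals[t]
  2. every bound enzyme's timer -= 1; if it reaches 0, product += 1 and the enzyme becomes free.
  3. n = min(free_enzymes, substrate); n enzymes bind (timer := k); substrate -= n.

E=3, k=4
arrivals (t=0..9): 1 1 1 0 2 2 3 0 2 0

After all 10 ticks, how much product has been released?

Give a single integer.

Answer: 5

Derivation:
t=0: arr=1 -> substrate=0 bound=1 product=0
t=1: arr=1 -> substrate=0 bound=2 product=0
t=2: arr=1 -> substrate=0 bound=3 product=0
t=3: arr=0 -> substrate=0 bound=3 product=0
t=4: arr=2 -> substrate=1 bound=3 product=1
t=5: arr=2 -> substrate=2 bound=3 product=2
t=6: arr=3 -> substrate=4 bound=3 product=3
t=7: arr=0 -> substrate=4 bound=3 product=3
t=8: arr=2 -> substrate=5 bound=3 product=4
t=9: arr=0 -> substrate=4 bound=3 product=5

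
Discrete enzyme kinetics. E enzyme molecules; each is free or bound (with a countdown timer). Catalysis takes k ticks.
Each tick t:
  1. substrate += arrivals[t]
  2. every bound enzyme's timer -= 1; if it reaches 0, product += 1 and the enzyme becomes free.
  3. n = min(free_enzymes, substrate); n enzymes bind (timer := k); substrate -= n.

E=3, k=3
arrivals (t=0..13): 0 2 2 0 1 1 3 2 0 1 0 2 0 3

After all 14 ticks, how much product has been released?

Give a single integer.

Answer: 11

Derivation:
t=0: arr=0 -> substrate=0 bound=0 product=0
t=1: arr=2 -> substrate=0 bound=2 product=0
t=2: arr=2 -> substrate=1 bound=3 product=0
t=3: arr=0 -> substrate=1 bound=3 product=0
t=4: arr=1 -> substrate=0 bound=3 product=2
t=5: arr=1 -> substrate=0 bound=3 product=3
t=6: arr=3 -> substrate=3 bound=3 product=3
t=7: arr=2 -> substrate=3 bound=3 product=5
t=8: arr=0 -> substrate=2 bound=3 product=6
t=9: arr=1 -> substrate=3 bound=3 product=6
t=10: arr=0 -> substrate=1 bound=3 product=8
t=11: arr=2 -> substrate=2 bound=3 product=9
t=12: arr=0 -> substrate=2 bound=3 product=9
t=13: arr=3 -> substrate=3 bound=3 product=11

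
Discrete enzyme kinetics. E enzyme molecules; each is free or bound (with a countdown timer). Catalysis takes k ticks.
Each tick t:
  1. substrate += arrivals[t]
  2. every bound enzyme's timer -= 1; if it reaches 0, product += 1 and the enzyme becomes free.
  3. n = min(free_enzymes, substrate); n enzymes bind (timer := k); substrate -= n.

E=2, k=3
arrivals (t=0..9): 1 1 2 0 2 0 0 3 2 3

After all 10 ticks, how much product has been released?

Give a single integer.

t=0: arr=1 -> substrate=0 bound=1 product=0
t=1: arr=1 -> substrate=0 bound=2 product=0
t=2: arr=2 -> substrate=2 bound=2 product=0
t=3: arr=0 -> substrate=1 bound=2 product=1
t=4: arr=2 -> substrate=2 bound=2 product=2
t=5: arr=0 -> substrate=2 bound=2 product=2
t=6: arr=0 -> substrate=1 bound=2 product=3
t=7: arr=3 -> substrate=3 bound=2 product=4
t=8: arr=2 -> substrate=5 bound=2 product=4
t=9: arr=3 -> substrate=7 bound=2 product=5

Answer: 5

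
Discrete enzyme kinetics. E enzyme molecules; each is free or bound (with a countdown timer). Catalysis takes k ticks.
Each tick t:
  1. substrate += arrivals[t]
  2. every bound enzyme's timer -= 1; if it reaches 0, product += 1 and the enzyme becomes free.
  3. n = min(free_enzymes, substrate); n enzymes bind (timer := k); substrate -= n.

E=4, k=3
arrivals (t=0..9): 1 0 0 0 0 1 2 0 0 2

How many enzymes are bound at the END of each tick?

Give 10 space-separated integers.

t=0: arr=1 -> substrate=0 bound=1 product=0
t=1: arr=0 -> substrate=0 bound=1 product=0
t=2: arr=0 -> substrate=0 bound=1 product=0
t=3: arr=0 -> substrate=0 bound=0 product=1
t=4: arr=0 -> substrate=0 bound=0 product=1
t=5: arr=1 -> substrate=0 bound=1 product=1
t=6: arr=2 -> substrate=0 bound=3 product=1
t=7: arr=0 -> substrate=0 bound=3 product=1
t=8: arr=0 -> substrate=0 bound=2 product=2
t=9: arr=2 -> substrate=0 bound=2 product=4

Answer: 1 1 1 0 0 1 3 3 2 2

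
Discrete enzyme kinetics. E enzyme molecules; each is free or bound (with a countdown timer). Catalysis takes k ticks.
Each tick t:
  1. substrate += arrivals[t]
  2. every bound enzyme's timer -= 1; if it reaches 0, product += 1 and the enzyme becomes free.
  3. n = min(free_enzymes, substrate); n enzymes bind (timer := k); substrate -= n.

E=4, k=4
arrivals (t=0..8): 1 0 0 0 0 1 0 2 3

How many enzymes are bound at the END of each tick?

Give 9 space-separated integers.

t=0: arr=1 -> substrate=0 bound=1 product=0
t=1: arr=0 -> substrate=0 bound=1 product=0
t=2: arr=0 -> substrate=0 bound=1 product=0
t=3: arr=0 -> substrate=0 bound=1 product=0
t=4: arr=0 -> substrate=0 bound=0 product=1
t=5: arr=1 -> substrate=0 bound=1 product=1
t=6: arr=0 -> substrate=0 bound=1 product=1
t=7: arr=2 -> substrate=0 bound=3 product=1
t=8: arr=3 -> substrate=2 bound=4 product=1

Answer: 1 1 1 1 0 1 1 3 4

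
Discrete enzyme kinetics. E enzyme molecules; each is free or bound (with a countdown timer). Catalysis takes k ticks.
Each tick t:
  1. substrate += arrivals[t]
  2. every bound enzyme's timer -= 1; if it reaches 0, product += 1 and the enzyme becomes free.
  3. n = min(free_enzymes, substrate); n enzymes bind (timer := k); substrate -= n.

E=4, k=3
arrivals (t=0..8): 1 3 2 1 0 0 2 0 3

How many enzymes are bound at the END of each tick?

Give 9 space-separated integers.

t=0: arr=1 -> substrate=0 bound=1 product=0
t=1: arr=3 -> substrate=0 bound=4 product=0
t=2: arr=2 -> substrate=2 bound=4 product=0
t=3: arr=1 -> substrate=2 bound=4 product=1
t=4: arr=0 -> substrate=0 bound=3 product=4
t=5: arr=0 -> substrate=0 bound=3 product=4
t=6: arr=2 -> substrate=0 bound=4 product=5
t=7: arr=0 -> substrate=0 bound=2 product=7
t=8: arr=3 -> substrate=1 bound=4 product=7

Answer: 1 4 4 4 3 3 4 2 4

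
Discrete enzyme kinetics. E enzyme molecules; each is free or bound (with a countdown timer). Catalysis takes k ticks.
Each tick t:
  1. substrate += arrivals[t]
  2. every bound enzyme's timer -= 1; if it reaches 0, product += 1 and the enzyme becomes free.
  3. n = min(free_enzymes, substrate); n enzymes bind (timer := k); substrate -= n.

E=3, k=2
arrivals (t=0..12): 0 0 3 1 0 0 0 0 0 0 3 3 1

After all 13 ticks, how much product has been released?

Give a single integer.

t=0: arr=0 -> substrate=0 bound=0 product=0
t=1: arr=0 -> substrate=0 bound=0 product=0
t=2: arr=3 -> substrate=0 bound=3 product=0
t=3: arr=1 -> substrate=1 bound=3 product=0
t=4: arr=0 -> substrate=0 bound=1 product=3
t=5: arr=0 -> substrate=0 bound=1 product=3
t=6: arr=0 -> substrate=0 bound=0 product=4
t=7: arr=0 -> substrate=0 bound=0 product=4
t=8: arr=0 -> substrate=0 bound=0 product=4
t=9: arr=0 -> substrate=0 bound=0 product=4
t=10: arr=3 -> substrate=0 bound=3 product=4
t=11: arr=3 -> substrate=3 bound=3 product=4
t=12: arr=1 -> substrate=1 bound=3 product=7

Answer: 7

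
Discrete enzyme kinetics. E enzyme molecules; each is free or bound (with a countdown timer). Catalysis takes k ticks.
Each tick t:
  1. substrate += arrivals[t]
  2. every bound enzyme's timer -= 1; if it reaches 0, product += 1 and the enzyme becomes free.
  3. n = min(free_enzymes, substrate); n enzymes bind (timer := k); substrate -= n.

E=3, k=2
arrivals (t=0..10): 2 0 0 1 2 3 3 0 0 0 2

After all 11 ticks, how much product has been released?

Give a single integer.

Answer: 11

Derivation:
t=0: arr=2 -> substrate=0 bound=2 product=0
t=1: arr=0 -> substrate=0 bound=2 product=0
t=2: arr=0 -> substrate=0 bound=0 product=2
t=3: arr=1 -> substrate=0 bound=1 product=2
t=4: arr=2 -> substrate=0 bound=3 product=2
t=5: arr=3 -> substrate=2 bound=3 product=3
t=6: arr=3 -> substrate=3 bound=3 product=5
t=7: arr=0 -> substrate=2 bound=3 product=6
t=8: arr=0 -> substrate=0 bound=3 product=8
t=9: arr=0 -> substrate=0 bound=2 product=9
t=10: arr=2 -> substrate=0 bound=2 product=11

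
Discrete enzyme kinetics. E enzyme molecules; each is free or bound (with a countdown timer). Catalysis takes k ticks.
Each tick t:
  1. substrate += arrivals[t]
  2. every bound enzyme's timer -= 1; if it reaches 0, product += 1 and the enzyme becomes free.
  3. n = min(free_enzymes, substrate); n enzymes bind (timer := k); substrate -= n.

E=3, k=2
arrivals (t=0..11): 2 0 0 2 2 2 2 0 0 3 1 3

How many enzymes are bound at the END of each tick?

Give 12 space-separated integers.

Answer: 2 2 0 2 3 3 3 3 2 3 3 3

Derivation:
t=0: arr=2 -> substrate=0 bound=2 product=0
t=1: arr=0 -> substrate=0 bound=2 product=0
t=2: arr=0 -> substrate=0 bound=0 product=2
t=3: arr=2 -> substrate=0 bound=2 product=2
t=4: arr=2 -> substrate=1 bound=3 product=2
t=5: arr=2 -> substrate=1 bound=3 product=4
t=6: arr=2 -> substrate=2 bound=3 product=5
t=7: arr=0 -> substrate=0 bound=3 product=7
t=8: arr=0 -> substrate=0 bound=2 product=8
t=9: arr=3 -> substrate=0 bound=3 product=10
t=10: arr=1 -> substrate=1 bound=3 product=10
t=11: arr=3 -> substrate=1 bound=3 product=13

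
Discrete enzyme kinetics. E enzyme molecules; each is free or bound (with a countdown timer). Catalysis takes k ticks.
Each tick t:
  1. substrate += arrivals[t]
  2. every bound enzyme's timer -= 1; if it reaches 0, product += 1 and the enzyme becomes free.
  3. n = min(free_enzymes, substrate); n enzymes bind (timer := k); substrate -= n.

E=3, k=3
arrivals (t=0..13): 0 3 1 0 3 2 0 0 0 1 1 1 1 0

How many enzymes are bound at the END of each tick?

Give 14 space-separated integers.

Answer: 0 3 3 3 3 3 3 3 3 3 2 3 3 2

Derivation:
t=0: arr=0 -> substrate=0 bound=0 product=0
t=1: arr=3 -> substrate=0 bound=3 product=0
t=2: arr=1 -> substrate=1 bound=3 product=0
t=3: arr=0 -> substrate=1 bound=3 product=0
t=4: arr=3 -> substrate=1 bound=3 product=3
t=5: arr=2 -> substrate=3 bound=3 product=3
t=6: arr=0 -> substrate=3 bound=3 product=3
t=7: arr=0 -> substrate=0 bound=3 product=6
t=8: arr=0 -> substrate=0 bound=3 product=6
t=9: arr=1 -> substrate=1 bound=3 product=6
t=10: arr=1 -> substrate=0 bound=2 product=9
t=11: arr=1 -> substrate=0 bound=3 product=9
t=12: arr=1 -> substrate=1 bound=3 product=9
t=13: arr=0 -> substrate=0 bound=2 product=11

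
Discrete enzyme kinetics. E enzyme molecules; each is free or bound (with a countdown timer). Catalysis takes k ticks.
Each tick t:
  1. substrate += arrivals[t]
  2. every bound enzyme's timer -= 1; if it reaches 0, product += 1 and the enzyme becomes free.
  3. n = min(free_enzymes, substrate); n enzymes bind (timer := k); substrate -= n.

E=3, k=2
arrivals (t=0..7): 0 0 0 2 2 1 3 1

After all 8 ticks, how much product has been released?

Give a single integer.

Answer: 5

Derivation:
t=0: arr=0 -> substrate=0 bound=0 product=0
t=1: arr=0 -> substrate=0 bound=0 product=0
t=2: arr=0 -> substrate=0 bound=0 product=0
t=3: arr=2 -> substrate=0 bound=2 product=0
t=4: arr=2 -> substrate=1 bound=3 product=0
t=5: arr=1 -> substrate=0 bound=3 product=2
t=6: arr=3 -> substrate=2 bound=3 product=3
t=7: arr=1 -> substrate=1 bound=3 product=5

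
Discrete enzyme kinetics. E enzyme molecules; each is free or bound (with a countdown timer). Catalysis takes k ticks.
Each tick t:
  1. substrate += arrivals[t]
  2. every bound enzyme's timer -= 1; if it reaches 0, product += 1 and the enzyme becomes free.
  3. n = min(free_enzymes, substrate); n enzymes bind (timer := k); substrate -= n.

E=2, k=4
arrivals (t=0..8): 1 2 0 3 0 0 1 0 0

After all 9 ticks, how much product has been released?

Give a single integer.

Answer: 3

Derivation:
t=0: arr=1 -> substrate=0 bound=1 product=0
t=1: arr=2 -> substrate=1 bound=2 product=0
t=2: arr=0 -> substrate=1 bound=2 product=0
t=3: arr=3 -> substrate=4 bound=2 product=0
t=4: arr=0 -> substrate=3 bound=2 product=1
t=5: arr=0 -> substrate=2 bound=2 product=2
t=6: arr=1 -> substrate=3 bound=2 product=2
t=7: arr=0 -> substrate=3 bound=2 product=2
t=8: arr=0 -> substrate=2 bound=2 product=3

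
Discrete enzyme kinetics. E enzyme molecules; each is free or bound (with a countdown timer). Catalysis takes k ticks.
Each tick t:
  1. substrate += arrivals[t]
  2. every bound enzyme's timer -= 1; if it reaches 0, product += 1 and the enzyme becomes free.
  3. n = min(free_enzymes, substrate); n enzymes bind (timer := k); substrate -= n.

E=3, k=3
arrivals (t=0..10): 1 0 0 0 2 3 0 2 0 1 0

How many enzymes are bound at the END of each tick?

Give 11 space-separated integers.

Answer: 1 1 1 0 2 3 3 3 3 3 3

Derivation:
t=0: arr=1 -> substrate=0 bound=1 product=0
t=1: arr=0 -> substrate=0 bound=1 product=0
t=2: arr=0 -> substrate=0 bound=1 product=0
t=3: arr=0 -> substrate=0 bound=0 product=1
t=4: arr=2 -> substrate=0 bound=2 product=1
t=5: arr=3 -> substrate=2 bound=3 product=1
t=6: arr=0 -> substrate=2 bound=3 product=1
t=7: arr=2 -> substrate=2 bound=3 product=3
t=8: arr=0 -> substrate=1 bound=3 product=4
t=9: arr=1 -> substrate=2 bound=3 product=4
t=10: arr=0 -> substrate=0 bound=3 product=6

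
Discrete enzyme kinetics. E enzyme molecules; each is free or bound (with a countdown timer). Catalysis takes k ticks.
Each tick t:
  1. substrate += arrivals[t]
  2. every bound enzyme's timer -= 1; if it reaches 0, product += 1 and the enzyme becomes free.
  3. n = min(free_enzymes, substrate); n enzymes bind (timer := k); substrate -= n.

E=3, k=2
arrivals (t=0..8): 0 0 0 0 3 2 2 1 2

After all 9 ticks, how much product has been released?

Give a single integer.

t=0: arr=0 -> substrate=0 bound=0 product=0
t=1: arr=0 -> substrate=0 bound=0 product=0
t=2: arr=0 -> substrate=0 bound=0 product=0
t=3: arr=0 -> substrate=0 bound=0 product=0
t=4: arr=3 -> substrate=0 bound=3 product=0
t=5: arr=2 -> substrate=2 bound=3 product=0
t=6: arr=2 -> substrate=1 bound=3 product=3
t=7: arr=1 -> substrate=2 bound=3 product=3
t=8: arr=2 -> substrate=1 bound=3 product=6

Answer: 6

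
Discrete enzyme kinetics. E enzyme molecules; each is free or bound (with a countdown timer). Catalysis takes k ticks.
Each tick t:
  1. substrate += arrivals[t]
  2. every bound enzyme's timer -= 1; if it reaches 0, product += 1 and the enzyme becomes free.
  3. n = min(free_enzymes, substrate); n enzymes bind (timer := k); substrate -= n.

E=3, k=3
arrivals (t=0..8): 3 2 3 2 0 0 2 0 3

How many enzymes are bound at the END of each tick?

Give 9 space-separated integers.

t=0: arr=3 -> substrate=0 bound=3 product=0
t=1: arr=2 -> substrate=2 bound=3 product=0
t=2: arr=3 -> substrate=5 bound=3 product=0
t=3: arr=2 -> substrate=4 bound=3 product=3
t=4: arr=0 -> substrate=4 bound=3 product=3
t=5: arr=0 -> substrate=4 bound=3 product=3
t=6: arr=2 -> substrate=3 bound=3 product=6
t=7: arr=0 -> substrate=3 bound=3 product=6
t=8: arr=3 -> substrate=6 bound=3 product=6

Answer: 3 3 3 3 3 3 3 3 3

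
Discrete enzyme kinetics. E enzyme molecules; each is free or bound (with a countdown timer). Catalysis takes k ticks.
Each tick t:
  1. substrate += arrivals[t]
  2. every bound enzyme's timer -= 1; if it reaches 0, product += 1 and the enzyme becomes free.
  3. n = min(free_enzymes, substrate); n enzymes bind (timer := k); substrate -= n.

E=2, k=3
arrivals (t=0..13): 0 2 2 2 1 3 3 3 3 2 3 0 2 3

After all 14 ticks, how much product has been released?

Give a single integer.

t=0: arr=0 -> substrate=0 bound=0 product=0
t=1: arr=2 -> substrate=0 bound=2 product=0
t=2: arr=2 -> substrate=2 bound=2 product=0
t=3: arr=2 -> substrate=4 bound=2 product=0
t=4: arr=1 -> substrate=3 bound=2 product=2
t=5: arr=3 -> substrate=6 bound=2 product=2
t=6: arr=3 -> substrate=9 bound=2 product=2
t=7: arr=3 -> substrate=10 bound=2 product=4
t=8: arr=3 -> substrate=13 bound=2 product=4
t=9: arr=2 -> substrate=15 bound=2 product=4
t=10: arr=3 -> substrate=16 bound=2 product=6
t=11: arr=0 -> substrate=16 bound=2 product=6
t=12: arr=2 -> substrate=18 bound=2 product=6
t=13: arr=3 -> substrate=19 bound=2 product=8

Answer: 8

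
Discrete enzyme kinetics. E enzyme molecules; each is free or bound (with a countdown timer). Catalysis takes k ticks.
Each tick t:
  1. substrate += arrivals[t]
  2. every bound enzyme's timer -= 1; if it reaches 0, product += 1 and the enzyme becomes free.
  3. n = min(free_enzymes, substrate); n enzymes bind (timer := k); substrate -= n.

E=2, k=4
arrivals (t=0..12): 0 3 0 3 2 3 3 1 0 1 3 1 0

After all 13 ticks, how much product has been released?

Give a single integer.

t=0: arr=0 -> substrate=0 bound=0 product=0
t=1: arr=3 -> substrate=1 bound=2 product=0
t=2: arr=0 -> substrate=1 bound=2 product=0
t=3: arr=3 -> substrate=4 bound=2 product=0
t=4: arr=2 -> substrate=6 bound=2 product=0
t=5: arr=3 -> substrate=7 bound=2 product=2
t=6: arr=3 -> substrate=10 bound=2 product=2
t=7: arr=1 -> substrate=11 bound=2 product=2
t=8: arr=0 -> substrate=11 bound=2 product=2
t=9: arr=1 -> substrate=10 bound=2 product=4
t=10: arr=3 -> substrate=13 bound=2 product=4
t=11: arr=1 -> substrate=14 bound=2 product=4
t=12: arr=0 -> substrate=14 bound=2 product=4

Answer: 4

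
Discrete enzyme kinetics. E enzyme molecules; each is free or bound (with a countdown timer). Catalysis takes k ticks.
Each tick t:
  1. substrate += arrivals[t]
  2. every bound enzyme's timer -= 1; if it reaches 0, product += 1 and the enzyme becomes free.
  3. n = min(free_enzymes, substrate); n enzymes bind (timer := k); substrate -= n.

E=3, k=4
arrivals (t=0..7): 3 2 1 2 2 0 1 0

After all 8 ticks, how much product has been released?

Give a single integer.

t=0: arr=3 -> substrate=0 bound=3 product=0
t=1: arr=2 -> substrate=2 bound=3 product=0
t=2: arr=1 -> substrate=3 bound=3 product=0
t=3: arr=2 -> substrate=5 bound=3 product=0
t=4: arr=2 -> substrate=4 bound=3 product=3
t=5: arr=0 -> substrate=4 bound=3 product=3
t=6: arr=1 -> substrate=5 bound=3 product=3
t=7: arr=0 -> substrate=5 bound=3 product=3

Answer: 3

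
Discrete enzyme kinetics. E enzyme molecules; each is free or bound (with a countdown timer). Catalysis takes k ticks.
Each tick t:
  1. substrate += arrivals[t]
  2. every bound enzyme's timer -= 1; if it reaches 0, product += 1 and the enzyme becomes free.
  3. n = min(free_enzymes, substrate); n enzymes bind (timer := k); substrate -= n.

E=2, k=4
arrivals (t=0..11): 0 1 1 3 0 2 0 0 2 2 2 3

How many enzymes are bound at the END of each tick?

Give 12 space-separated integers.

Answer: 0 1 2 2 2 2 2 2 2 2 2 2

Derivation:
t=0: arr=0 -> substrate=0 bound=0 product=0
t=1: arr=1 -> substrate=0 bound=1 product=0
t=2: arr=1 -> substrate=0 bound=2 product=0
t=3: arr=3 -> substrate=3 bound=2 product=0
t=4: arr=0 -> substrate=3 bound=2 product=0
t=5: arr=2 -> substrate=4 bound=2 product=1
t=6: arr=0 -> substrate=3 bound=2 product=2
t=7: arr=0 -> substrate=3 bound=2 product=2
t=8: arr=2 -> substrate=5 bound=2 product=2
t=9: arr=2 -> substrate=6 bound=2 product=3
t=10: arr=2 -> substrate=7 bound=2 product=4
t=11: arr=3 -> substrate=10 bound=2 product=4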